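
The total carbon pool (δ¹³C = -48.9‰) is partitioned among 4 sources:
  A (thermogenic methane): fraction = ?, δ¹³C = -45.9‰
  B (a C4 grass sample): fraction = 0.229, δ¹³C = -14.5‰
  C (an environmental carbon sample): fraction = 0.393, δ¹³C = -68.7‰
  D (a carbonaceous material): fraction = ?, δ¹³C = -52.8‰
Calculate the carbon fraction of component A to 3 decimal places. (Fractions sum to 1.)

Let f_A and f_D be the unknown fractions; fractions sum to 1 so f_A + f_D = 0.378.
Mass balance: Σ fᵢ·δᵢ = δ_bulk ⇒ f_A·(-45.9) + f_D·(-52.8) = -48.9 − (-30.320) = -18.580
Substitute f_D = 0.378 − f_A:
f_A·(-45.9 − -52.8) = -18.580 − 0.378×(-52.8) = 1.378
f_A = 1.378 / 6.9 = 0.1997

0.200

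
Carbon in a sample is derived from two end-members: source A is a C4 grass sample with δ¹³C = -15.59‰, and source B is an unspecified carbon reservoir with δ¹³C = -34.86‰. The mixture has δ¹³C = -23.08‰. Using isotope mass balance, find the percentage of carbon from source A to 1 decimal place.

δ_mix = f_A·δ_A + (1 − f_A)·δ_B  ⇒  f_A = (δ_mix − δ_B)/(δ_A − δ_B)
f_A = (-23.08 − (-34.86)) / (-15.59 − (-34.86))
f_A = 11.78 / 19.27 = 0.6113

61.1%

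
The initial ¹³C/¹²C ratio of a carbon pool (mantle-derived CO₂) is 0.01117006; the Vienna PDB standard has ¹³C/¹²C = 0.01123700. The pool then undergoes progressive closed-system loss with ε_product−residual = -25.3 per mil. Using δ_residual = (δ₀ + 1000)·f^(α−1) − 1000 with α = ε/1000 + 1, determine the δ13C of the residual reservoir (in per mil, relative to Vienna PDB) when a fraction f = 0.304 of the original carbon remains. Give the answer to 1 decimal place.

δ₀ = (0.01117006/0.01123700 − 1)×1000 = (0.994043 − 1)×1000 = -5.957 per mil
α − 1 = ε/1000 = -0.0253
f^(α−1) = 0.304^(-0.0253) = 1.030584
δ_res = (-5.957 + 1000) × 1.030584 − 1000 = 1024.444 − 1000 = 24.44 per mil

24.4 per mil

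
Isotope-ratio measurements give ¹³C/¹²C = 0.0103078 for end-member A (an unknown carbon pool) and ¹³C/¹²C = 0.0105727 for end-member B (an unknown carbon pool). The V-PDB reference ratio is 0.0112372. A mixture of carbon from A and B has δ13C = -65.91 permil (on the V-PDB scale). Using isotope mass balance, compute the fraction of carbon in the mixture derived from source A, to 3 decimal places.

0.287

δ_A = (0.0103078/0.0112372 − 1)×1000 = (0.917293 − 1)×1000 = -82.707 permil
δ_B = (0.0105727/0.0112372 − 1)×1000 = (0.940866 − 1)×1000 = -59.134 permil
f_A = (δ_mix − δ_B)/(δ_A − δ_B) = (-65.91 − (-59.134))/(-82.707 − (-59.134))
f_A = -6.776 / -23.573 = 0.2874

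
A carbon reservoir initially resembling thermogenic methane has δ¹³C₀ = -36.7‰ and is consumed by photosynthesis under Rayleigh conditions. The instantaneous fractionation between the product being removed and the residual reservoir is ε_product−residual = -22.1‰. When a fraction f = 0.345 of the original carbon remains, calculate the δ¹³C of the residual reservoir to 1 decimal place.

Rayleigh residual: δ_res = (δ₀ + 1000)·f^(α−1) − 1000
α = ε/1000 + 1 = 0.97790, so α − 1 = -0.02210
f^(α−1) = 0.345^(-0.02210) = 1.023798
δ_res = (-36.7 + 1000) × 1.023798 − 1000 = 986.224 − 1000 = -13.78‰

-13.8‰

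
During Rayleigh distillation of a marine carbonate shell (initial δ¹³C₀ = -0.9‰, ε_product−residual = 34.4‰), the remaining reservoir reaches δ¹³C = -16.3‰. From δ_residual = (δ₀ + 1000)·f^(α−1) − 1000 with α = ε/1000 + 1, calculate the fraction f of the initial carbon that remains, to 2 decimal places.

0.64

α − 1 = ε/1000 = 0.0344
(δ_res + 1000)/(δ₀ + 1000) = (-16.3 + 1000)/(-0.9 + 1000) = 983.7/999.1 = 0.984586
f = 0.984586^(1/0.0344) = exp(ln(0.984586)/0.0344) = exp(-0.01553/0.0344)
f = exp(-0.4516) = 0.6366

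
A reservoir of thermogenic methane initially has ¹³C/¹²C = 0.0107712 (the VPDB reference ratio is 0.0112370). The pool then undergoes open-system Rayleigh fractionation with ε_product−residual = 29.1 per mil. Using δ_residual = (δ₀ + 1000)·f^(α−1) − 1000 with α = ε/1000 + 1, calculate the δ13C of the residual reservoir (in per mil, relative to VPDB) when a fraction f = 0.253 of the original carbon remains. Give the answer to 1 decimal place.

δ₀ = (0.0107712/0.0112370 − 1)×1000 = (0.958548 − 1)×1000 = -41.452 per mil
α − 1 = ε/1000 = 0.0291
f^(α−1) = 0.253^(0.0291) = 0.960795
δ_res = (-41.452 + 1000) × 0.960795 − 1000 = 920.968 − 1000 = -79.03 per mil

-79.0 per mil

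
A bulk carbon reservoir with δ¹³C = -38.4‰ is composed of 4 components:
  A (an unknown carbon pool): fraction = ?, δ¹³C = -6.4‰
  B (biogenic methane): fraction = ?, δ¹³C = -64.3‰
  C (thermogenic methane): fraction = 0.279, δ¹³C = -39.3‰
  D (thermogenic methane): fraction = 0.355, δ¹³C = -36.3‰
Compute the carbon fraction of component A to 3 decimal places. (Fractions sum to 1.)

Let f_A and f_B be the unknown fractions; fractions sum to 1 so f_A + f_B = 0.366.
Mass balance: Σ fᵢ·δᵢ = δ_bulk ⇒ f_A·(-6.4) + f_B·(-64.3) = -38.4 − (-23.851) = -14.549
Substitute f_B = 0.366 − f_A:
f_A·(-6.4 − -64.3) = -14.549 − 0.366×(-64.3) = 8.985
f_A = 8.985 / 57.9 = 0.1552

0.155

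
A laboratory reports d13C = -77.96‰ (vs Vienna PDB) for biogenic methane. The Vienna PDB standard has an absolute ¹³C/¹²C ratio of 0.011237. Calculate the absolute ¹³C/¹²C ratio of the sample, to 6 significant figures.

0.0103610

R_sample = R_standard × (d13C/1000 + 1)
R_sample = 0.011237 × (-77.96/1000 + 1) = 0.011237 × 0.922040
R_sample = 0.0103610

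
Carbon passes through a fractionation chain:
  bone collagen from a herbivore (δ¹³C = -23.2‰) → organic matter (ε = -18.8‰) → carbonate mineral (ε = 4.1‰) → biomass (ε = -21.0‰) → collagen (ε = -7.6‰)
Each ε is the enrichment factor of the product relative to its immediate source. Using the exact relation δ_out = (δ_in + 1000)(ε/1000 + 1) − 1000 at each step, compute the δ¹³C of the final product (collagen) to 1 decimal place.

step 1: δ = (-23.20 + 1000)·(-18.8/1000 + 1) − 1000 = -41.56‰
step 2: δ = (-41.56 + 1000)·(4.1/1000 + 1) − 1000 = -37.63‰
step 3: δ = (-37.63 + 1000)·(-21.0/1000 + 1) − 1000 = -57.84‰
step 4: δ = (-57.84 + 1000)·(-7.6/1000 + 1) − 1000 = -65.00‰

-65.0‰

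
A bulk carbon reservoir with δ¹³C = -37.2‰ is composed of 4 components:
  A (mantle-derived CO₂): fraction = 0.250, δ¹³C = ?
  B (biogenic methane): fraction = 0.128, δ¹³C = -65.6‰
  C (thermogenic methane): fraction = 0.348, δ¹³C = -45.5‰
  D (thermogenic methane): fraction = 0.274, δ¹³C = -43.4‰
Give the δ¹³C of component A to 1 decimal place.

-4.3‰

Isotope mass balance: δ_bulk = Σ fᵢ·δᵢ.
-37.2 = 0.250×δ_A + 0.128×(-65.6) + 0.348×(-45.5) + 0.274×(-43.4)
0.250·δ_A = -37.2 − (-36.122) = -1.078
δ_A = -1.078 / 0.250 = -4.31‰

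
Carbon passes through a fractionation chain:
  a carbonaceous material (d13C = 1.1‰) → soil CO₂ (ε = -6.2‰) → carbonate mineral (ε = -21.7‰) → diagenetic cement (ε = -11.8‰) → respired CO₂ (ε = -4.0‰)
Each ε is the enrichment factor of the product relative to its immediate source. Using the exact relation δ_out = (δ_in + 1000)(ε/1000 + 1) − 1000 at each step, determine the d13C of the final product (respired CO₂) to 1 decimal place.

step 1: δ = (1.10 + 1000)·(-6.2/1000 + 1) − 1000 = -5.11‰
step 2: δ = (-5.11 + 1000)·(-21.7/1000 + 1) − 1000 = -26.70‰
step 3: δ = (-26.70 + 1000)·(-11.8/1000 + 1) − 1000 = -38.18‰
step 4: δ = (-38.18 + 1000)·(-4.0/1000 + 1) − 1000 = -42.03‰

-42.0‰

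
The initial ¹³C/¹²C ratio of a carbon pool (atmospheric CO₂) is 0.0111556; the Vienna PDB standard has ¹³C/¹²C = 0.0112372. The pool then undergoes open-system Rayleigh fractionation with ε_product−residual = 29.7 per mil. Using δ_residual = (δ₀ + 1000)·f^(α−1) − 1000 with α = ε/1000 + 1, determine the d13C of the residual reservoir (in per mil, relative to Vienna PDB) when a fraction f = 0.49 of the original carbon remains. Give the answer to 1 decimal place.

δ₀ = (0.0111556/0.0112372 − 1)×1000 = (0.992738 − 1)×1000 = -7.262 per mil
α − 1 = ε/1000 = 0.0297
f^(α−1) = 0.49^(0.0297) = 0.979036
δ_res = (-7.262 + 1000) × 0.979036 − 1000 = 971.927 − 1000 = -28.07 per mil

-28.1 per mil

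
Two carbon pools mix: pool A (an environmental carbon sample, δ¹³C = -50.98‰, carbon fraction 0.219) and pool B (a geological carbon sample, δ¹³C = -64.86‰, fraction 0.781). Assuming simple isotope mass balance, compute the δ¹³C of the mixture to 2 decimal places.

δ_mix = f_A·δ_A + f_B·δ_B
δ_mix = 0.219 × (-50.98) + 0.781 × (-64.86)
δ_mix = -11.165 + -50.656 = -61.820‰

-61.82‰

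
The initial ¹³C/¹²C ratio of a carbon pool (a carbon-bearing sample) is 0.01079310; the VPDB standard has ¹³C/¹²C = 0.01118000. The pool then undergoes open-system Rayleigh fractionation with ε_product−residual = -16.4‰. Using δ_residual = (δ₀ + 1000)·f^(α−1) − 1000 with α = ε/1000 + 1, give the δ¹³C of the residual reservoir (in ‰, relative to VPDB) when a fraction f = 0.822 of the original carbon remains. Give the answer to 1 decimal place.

-31.5‰

δ₀ = (0.01079310/0.01118000 − 1)×1000 = (0.965394 − 1)×1000 = -34.606‰
α − 1 = ε/1000 = -0.0164
f^(α−1) = 0.822^(-0.0164) = 1.003220
δ_res = (-34.606 + 1000) × 1.003220 − 1000 = 968.502 − 1000 = -31.50‰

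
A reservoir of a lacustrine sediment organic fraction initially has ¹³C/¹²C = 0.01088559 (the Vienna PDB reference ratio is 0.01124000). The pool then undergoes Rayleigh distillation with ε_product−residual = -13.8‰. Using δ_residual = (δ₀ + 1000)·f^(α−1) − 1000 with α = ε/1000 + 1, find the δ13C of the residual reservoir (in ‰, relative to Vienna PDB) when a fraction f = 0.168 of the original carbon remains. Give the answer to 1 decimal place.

-7.4‰

δ₀ = (0.01088559/0.01124000 − 1)×1000 = (0.968469 − 1)×1000 = -31.531‰
α − 1 = ε/1000 = -0.0138
f^(α−1) = 0.168^(-0.0138) = 1.024922
δ_res = (-31.531 + 1000) × 1.024922 − 1000 = 992.605 − 1000 = -7.40‰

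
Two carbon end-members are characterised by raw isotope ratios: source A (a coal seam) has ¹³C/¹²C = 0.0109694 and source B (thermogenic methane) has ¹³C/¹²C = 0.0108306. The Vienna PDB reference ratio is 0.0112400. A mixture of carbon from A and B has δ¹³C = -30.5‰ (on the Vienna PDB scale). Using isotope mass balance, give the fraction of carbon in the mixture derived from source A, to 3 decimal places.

0.480

δ_A = (0.0109694/0.0112400 − 1)×1000 = (0.975925 − 1)×1000 = -24.075‰
δ_B = (0.0108306/0.0112400 − 1)×1000 = (0.963577 − 1)×1000 = -36.423‰
f_A = (δ_mix − δ_B)/(δ_A − δ_B) = (-30.5 − (-36.423))/(-24.075 − (-36.423))
f_A = 5.923 / 12.349 = 0.4797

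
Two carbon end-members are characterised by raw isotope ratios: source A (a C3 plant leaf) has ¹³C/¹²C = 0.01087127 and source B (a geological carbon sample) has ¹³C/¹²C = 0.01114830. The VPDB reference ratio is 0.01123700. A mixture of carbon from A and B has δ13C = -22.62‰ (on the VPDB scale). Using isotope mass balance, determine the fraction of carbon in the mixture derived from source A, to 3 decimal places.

0.597

δ_A = (0.01087127/0.01123700 − 1)×1000 = (0.967453 − 1)×1000 = -32.547‰
δ_B = (0.01114830/0.01123700 − 1)×1000 = (0.992106 − 1)×1000 = -7.894‰
f_A = (δ_mix − δ_B)/(δ_A − δ_B) = (-22.62 − (-7.894))/(-32.547 − (-7.894))
f_A = -14.726 / -24.653 = 0.5973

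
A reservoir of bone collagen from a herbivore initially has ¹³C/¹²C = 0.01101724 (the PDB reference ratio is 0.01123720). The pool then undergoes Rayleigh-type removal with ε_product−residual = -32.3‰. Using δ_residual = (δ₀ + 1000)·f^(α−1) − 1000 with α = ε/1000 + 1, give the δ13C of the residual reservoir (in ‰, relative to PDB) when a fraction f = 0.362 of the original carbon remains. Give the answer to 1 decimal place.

δ₀ = (0.01101724/0.01123720 − 1)×1000 = (0.980426 − 1)×1000 = -19.574‰
α − 1 = ε/1000 = -0.0323
f^(α−1) = 0.362^(-0.0323) = 1.033365
δ_res = (-19.574 + 1000) × 1.033365 − 1000 = 1013.138 − 1000 = 13.14‰

13.1‰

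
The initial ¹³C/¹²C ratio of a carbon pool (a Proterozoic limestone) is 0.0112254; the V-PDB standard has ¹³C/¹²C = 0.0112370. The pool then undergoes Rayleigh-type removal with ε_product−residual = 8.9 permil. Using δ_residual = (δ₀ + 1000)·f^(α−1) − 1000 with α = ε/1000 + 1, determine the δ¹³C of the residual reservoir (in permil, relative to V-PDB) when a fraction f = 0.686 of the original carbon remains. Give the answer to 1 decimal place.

δ₀ = (0.0112254/0.0112370 − 1)×1000 = (0.998968 − 1)×1000 = -1.032 permil
α − 1 = ε/1000 = 0.0089
f^(α−1) = 0.686^(0.0089) = 0.996651
δ_res = (-1.032 + 1000) × 0.996651 − 1000 = 995.623 − 1000 = -4.38 permil

-4.4 permil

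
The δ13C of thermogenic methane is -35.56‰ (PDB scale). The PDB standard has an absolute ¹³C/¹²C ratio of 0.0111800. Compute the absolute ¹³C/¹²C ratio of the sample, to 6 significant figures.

0.0107824

R_sample = R_standard × (δ13C/1000 + 1)
R_sample = 0.0111800 × (-35.56/1000 + 1) = 0.0111800 × 0.964440
R_sample = 0.0107824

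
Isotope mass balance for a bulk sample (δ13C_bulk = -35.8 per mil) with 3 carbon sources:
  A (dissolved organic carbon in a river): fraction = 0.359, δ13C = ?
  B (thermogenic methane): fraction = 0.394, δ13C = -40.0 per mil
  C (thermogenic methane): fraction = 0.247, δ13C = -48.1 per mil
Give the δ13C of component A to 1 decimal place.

Isotope mass balance: δ_bulk = Σ fᵢ·δᵢ.
-35.8 = 0.359×δ_A + 0.394×(-40.0) + 0.247×(-48.1)
0.359·δ_A = -35.8 − (-27.641) = -8.159
δ_A = -8.159 / 0.359 = -22.73 per mil

-22.7 per mil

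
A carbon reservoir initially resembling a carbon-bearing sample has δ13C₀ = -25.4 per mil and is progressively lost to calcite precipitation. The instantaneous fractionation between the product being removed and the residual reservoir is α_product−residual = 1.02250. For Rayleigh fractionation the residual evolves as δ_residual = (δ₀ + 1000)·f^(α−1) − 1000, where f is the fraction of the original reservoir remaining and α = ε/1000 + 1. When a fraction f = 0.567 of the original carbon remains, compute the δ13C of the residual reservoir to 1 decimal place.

-37.8 per mil

Rayleigh residual: δ_res = (δ₀ + 1000)·f^(α−1) − 1000
α − 1 = 0.02250
f^(α−1) = 0.567^(0.02250) = 0.987315
δ_res = (-25.4 + 1000) × 0.987315 − 1000 = 962.237 − 1000 = -37.76 per mil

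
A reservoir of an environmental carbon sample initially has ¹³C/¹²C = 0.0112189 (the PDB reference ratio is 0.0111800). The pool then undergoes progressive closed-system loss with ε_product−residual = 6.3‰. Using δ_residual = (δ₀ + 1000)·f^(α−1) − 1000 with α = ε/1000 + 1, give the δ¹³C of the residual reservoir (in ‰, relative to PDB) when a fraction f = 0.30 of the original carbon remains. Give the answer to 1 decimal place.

-4.1‰

δ₀ = (0.0112189/0.0111800 − 1)×1000 = (1.003479 − 1)×1000 = 3.479‰
α − 1 = ε/1000 = 0.0063
f^(α−1) = 0.30^(0.0063) = 0.992444
δ_res = (3.479 + 1000) × 0.992444 − 1000 = 995.897 − 1000 = -4.10‰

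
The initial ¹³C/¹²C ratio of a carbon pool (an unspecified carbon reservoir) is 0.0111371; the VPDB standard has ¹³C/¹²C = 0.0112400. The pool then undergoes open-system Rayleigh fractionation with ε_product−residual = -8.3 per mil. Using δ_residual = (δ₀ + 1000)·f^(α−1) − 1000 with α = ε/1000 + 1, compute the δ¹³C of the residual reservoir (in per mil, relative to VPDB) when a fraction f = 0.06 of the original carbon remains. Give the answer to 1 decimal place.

14.3 per mil

δ₀ = (0.0111371/0.0112400 − 1)×1000 = (0.990845 − 1)×1000 = -9.155 per mil
α − 1 = ε/1000 = -0.0083
f^(α−1) = 0.06^(-0.0083) = 1.023626
δ_res = (-9.155 + 1000) × 1.023626 − 1000 = 1014.255 − 1000 = 14.25 per mil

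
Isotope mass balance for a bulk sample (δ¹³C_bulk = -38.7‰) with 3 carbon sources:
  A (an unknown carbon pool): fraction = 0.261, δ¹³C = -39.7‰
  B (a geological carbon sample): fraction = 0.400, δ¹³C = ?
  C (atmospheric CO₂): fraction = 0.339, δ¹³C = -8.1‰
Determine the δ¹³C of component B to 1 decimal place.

Isotope mass balance: δ_bulk = Σ fᵢ·δᵢ.
-38.7 = 0.261×(-39.7) + 0.400×δ_B + 0.339×(-8.1)
0.400·δ_B = -38.7 − (-13.108) = -25.592
δ_B = -25.592 / 0.400 = -63.98‰

-64.0‰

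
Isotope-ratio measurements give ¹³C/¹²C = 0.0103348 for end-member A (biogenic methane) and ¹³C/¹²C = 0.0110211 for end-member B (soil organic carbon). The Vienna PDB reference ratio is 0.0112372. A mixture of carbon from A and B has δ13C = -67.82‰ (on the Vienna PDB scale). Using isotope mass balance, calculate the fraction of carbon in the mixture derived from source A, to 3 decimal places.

0.796

δ_A = (0.0103348/0.0112372 − 1)×1000 = (0.919695 − 1)×1000 = -80.305‰
δ_B = (0.0110211/0.0112372 − 1)×1000 = (0.980769 − 1)×1000 = -19.231‰
f_A = (δ_mix − δ_B)/(δ_A − δ_B) = (-67.82 − (-19.231))/(-80.305 − (-19.231))
f_A = -48.589 / -61.074 = 0.7956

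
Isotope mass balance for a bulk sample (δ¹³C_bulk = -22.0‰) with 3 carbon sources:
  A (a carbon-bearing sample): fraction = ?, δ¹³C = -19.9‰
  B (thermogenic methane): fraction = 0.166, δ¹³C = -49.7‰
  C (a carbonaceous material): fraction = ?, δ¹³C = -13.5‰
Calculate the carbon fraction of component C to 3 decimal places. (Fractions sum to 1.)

Let f_C and f_A be the unknown fractions; fractions sum to 1 so f_C + f_A = 0.834.
Mass balance: Σ fᵢ·δᵢ = δ_bulk ⇒ f_C·(-13.5) + f_A·(-19.9) = -22.0 − (-8.250) = -13.750
Substitute f_A = 0.834 − f_C:
f_C·(-13.5 − -19.9) = -13.750 − 0.834×(-19.9) = 2.847
f_C = 2.847 / 6.4 = 0.4448

0.445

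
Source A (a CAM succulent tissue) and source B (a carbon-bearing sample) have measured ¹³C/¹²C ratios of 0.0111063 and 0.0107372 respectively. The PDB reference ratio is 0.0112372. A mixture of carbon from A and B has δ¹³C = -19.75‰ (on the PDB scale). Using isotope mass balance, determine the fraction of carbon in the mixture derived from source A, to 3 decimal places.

δ_A = (0.0111063/0.0112372 − 1)×1000 = (0.988351 − 1)×1000 = -11.649‰
δ_B = (0.0107372/0.0112372 − 1)×1000 = (0.955505 − 1)×1000 = -44.495‰
f_A = (δ_mix − δ_B)/(δ_A − δ_B) = (-19.75 − (-44.495))/(-11.649 − (-44.495))
f_A = 24.745 / 32.846 = 0.7534

0.753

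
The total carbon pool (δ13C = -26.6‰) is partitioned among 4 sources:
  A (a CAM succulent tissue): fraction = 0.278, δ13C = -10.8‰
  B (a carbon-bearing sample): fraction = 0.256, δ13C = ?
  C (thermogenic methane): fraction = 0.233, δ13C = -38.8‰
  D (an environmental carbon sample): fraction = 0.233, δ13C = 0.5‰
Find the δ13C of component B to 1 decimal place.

-57.3‰

Isotope mass balance: δ_bulk = Σ fᵢ·δᵢ.
-26.6 = 0.278×(-10.8) + 0.256×δ_B + 0.233×(-38.8) + 0.233×(0.5)
0.256·δ_B = -26.6 − (-11.926) = -14.674
δ_B = -14.674 / 0.256 = -57.32‰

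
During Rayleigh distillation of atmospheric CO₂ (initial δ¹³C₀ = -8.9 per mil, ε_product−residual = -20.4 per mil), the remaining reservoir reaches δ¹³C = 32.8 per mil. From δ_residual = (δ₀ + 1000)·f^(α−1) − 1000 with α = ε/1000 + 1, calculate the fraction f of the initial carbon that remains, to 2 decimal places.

0.13

α − 1 = ε/1000 = -0.0204
(δ_res + 1000)/(δ₀ + 1000) = (32.8 + 1000)/(-8.9 + 1000) = 1032.8/991.1 = 1.042074
f = 1.042074^(1/-0.0204) = exp(ln(1.042074)/-0.0204) = exp(0.04121/-0.0204)
f = exp(-2.0203) = 0.1326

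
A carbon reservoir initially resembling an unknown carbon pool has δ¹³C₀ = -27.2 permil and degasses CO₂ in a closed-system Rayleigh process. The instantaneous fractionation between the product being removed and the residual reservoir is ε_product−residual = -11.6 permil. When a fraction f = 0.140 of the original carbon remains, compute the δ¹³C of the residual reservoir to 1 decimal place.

Rayleigh residual: δ_res = (δ₀ + 1000)·f^(α−1) − 1000
α = ε/1000 + 1 = 0.98840, so α − 1 = -0.01160
f^(α−1) = 0.140^(-0.01160) = 1.023069
δ_res = (-27.2 + 1000) × 1.023069 − 1000 = 995.241 − 1000 = -4.76 permil

-4.8 permil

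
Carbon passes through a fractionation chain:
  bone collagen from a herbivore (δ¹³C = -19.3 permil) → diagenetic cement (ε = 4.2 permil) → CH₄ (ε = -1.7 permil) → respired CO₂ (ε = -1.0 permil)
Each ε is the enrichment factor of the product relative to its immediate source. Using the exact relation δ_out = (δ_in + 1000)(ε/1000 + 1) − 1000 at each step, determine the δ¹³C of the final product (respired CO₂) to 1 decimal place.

step 1: δ = (-19.30 + 1000)·(4.2/1000 + 1) − 1000 = -15.18 permil
step 2: δ = (-15.18 + 1000)·(-1.7/1000 + 1) − 1000 = -16.86 permil
step 3: δ = (-16.86 + 1000)·(-1.0/1000 + 1) − 1000 = -17.84 permil

-17.8 permil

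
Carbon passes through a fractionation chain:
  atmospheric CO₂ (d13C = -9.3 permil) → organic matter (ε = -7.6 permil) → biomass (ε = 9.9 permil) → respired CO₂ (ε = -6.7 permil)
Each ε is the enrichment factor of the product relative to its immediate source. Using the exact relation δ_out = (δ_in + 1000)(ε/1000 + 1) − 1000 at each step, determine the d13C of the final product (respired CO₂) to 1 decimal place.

step 1: δ = (-9.30 + 1000)·(-7.6/1000 + 1) − 1000 = -16.83 permil
step 2: δ = (-16.83 + 1000)·(9.9/1000 + 1) − 1000 = -7.10 permil
step 3: δ = (-7.10 + 1000)·(-6.7/1000 + 1) − 1000 = -13.75 permil

-13.7 permil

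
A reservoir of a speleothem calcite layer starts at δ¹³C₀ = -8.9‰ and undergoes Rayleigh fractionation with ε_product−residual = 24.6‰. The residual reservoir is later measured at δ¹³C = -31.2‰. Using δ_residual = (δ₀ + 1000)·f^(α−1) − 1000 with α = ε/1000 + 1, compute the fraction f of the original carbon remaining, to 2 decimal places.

α − 1 = ε/1000 = 0.0246
(δ_res + 1000)/(δ₀ + 1000) = (-31.2 + 1000)/(-8.9 + 1000) = 968.8/991.1 = 0.977500
f = 0.977500^(1/0.0246) = exp(ln(0.977500)/0.0246) = exp(-0.02276/0.0246)
f = exp(-0.9251) = 0.3965

0.40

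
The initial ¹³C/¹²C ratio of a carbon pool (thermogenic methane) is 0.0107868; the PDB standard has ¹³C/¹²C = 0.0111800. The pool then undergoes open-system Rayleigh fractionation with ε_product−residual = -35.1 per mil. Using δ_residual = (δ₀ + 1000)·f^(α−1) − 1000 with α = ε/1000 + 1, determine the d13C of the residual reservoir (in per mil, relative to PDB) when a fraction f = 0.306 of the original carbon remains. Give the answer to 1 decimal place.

δ₀ = (0.0107868/0.0111800 − 1)×1000 = (0.964830 − 1)×1000 = -35.170 per mil
α − 1 = ε/1000 = -0.0351
f^(α−1) = 0.306^(-0.0351) = 1.042440
δ_res = (-35.170 + 1000) × 1.042440 − 1000 = 1005.778 − 1000 = 5.78 per mil

5.8 per mil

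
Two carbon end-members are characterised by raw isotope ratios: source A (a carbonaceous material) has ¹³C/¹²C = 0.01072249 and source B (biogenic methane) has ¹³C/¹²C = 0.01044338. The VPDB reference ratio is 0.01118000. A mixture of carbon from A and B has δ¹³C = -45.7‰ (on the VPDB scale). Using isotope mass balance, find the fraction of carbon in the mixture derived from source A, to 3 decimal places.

0.809

δ_A = (0.01072249/0.01118000 − 1)×1000 = (0.959078 − 1)×1000 = -40.922‰
δ_B = (0.01044338/0.01118000 − 1)×1000 = (0.934113 − 1)×1000 = -65.887‰
f_A = (δ_mix − δ_B)/(δ_A − δ_B) = (-45.7 − (-65.887))/(-40.922 − (-65.887))
f_A = 20.187 / 24.965 = 0.8086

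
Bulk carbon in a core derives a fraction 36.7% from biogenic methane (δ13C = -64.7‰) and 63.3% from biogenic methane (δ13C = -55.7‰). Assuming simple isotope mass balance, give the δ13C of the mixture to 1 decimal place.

-59.0‰

δ_mix = f_A·δ_A + f_B·δ_B
δ_mix = 0.367 × (-64.7) + 0.633 × (-55.7)
δ_mix = -23.74 + -35.26 = -59.00‰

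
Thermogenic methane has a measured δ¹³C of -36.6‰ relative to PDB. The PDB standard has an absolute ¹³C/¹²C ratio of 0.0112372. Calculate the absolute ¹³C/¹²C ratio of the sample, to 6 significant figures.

R_sample = R_standard × (δ¹³C/1000 + 1)
R_sample = 0.0112372 × (-36.6/1000 + 1) = 0.0112372 × 0.963400
R_sample = 0.0108259

0.0108259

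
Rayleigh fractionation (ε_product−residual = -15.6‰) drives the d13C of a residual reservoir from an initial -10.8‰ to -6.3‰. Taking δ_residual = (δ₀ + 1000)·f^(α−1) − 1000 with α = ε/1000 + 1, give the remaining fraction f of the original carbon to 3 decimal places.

0.748

α − 1 = ε/1000 = -0.0156
(δ_res + 1000)/(δ₀ + 1000) = (-6.3 + 1000)/(-10.8 + 1000) = 993.7/989.2 = 1.004549
f = 1.004549^(1/-0.0156) = exp(ln(1.004549)/-0.0156) = exp(0.00454/-0.0156)
f = exp(-0.2909) = 0.7476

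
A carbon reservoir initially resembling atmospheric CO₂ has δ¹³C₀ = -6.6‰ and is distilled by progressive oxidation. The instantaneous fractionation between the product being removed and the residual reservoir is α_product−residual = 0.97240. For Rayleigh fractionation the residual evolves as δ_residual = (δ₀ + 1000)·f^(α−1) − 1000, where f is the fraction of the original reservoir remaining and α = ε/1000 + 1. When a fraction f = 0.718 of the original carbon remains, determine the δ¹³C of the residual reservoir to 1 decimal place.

Rayleigh residual: δ_res = (δ₀ + 1000)·f^(α−1) − 1000
α − 1 = -0.02760
f^(α−1) = 0.718^(-0.02760) = 1.009185
δ_res = (-6.6 + 1000) × 1.009185 − 1000 = 1002.525 − 1000 = 2.52‰

2.5‰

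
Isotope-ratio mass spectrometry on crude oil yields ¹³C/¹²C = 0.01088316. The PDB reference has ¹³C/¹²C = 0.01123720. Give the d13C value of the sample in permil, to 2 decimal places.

-31.51 permil

d13C = (R_sample / R_standard − 1) × 1000
R_sample / R_standard = 0.01088316 / 0.01123720 = 0.968494
d13C = (0.968494 − 1) × 1000 = -31.506 permil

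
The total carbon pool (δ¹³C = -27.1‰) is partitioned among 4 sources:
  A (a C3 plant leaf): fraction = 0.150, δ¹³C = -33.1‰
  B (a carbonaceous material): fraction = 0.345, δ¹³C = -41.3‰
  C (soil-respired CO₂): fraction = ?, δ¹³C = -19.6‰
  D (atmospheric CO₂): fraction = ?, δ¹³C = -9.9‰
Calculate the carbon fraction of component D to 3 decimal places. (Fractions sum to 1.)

0.207

Let f_D and f_C be the unknown fractions; fractions sum to 1 so f_D + f_C = 0.505.
Mass balance: Σ fᵢ·δᵢ = δ_bulk ⇒ f_D·(-9.9) + f_C·(-19.6) = -27.1 − (-19.213) = -7.887
Substitute f_C = 0.505 − f_D:
f_D·(-9.9 − -19.6) = -7.887 − 0.505×(-19.6) = 2.011
f_D = 2.011 / 9.7 = 0.2074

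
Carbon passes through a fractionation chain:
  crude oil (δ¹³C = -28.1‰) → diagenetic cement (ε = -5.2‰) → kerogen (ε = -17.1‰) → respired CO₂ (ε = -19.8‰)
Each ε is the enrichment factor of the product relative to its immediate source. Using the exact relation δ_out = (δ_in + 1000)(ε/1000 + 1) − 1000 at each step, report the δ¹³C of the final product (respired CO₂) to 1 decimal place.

-68.5‰

step 1: δ = (-28.10 + 1000)·(-5.2/1000 + 1) − 1000 = -33.15‰
step 2: δ = (-33.15 + 1000)·(-17.1/1000 + 1) − 1000 = -49.69‰
step 3: δ = (-49.69 + 1000)·(-19.8/1000 + 1) − 1000 = -68.50‰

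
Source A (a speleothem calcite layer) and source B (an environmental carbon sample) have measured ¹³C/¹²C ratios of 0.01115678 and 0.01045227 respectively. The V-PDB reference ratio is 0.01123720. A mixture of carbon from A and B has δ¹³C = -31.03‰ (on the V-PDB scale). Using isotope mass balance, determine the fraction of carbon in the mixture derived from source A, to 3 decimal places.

0.619

δ_A = (0.01115678/0.01123720 − 1)×1000 = (0.992843 − 1)×1000 = -7.157‰
δ_B = (0.01045227/0.01123720 − 1)×1000 = (0.930149 − 1)×1000 = -69.851‰
f_A = (δ_mix − δ_B)/(δ_A − δ_B) = (-31.03 − (-69.851))/(-7.157 − (-69.851))
f_A = 38.821 / 62.694 = 0.6192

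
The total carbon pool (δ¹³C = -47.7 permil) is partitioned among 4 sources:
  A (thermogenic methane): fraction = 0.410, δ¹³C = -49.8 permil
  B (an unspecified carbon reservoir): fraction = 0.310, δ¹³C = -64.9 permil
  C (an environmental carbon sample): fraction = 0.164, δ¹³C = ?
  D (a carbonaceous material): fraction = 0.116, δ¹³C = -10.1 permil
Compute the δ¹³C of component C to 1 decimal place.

Isotope mass balance: δ_bulk = Σ fᵢ·δᵢ.
-47.7 = 0.410×(-49.8) + 0.310×(-64.9) + 0.164×δ_C + 0.116×(-10.1)
0.164·δ_C = -47.7 − (-41.709) = -5.991
δ_C = -5.991 / 0.164 = -36.53 permil

-36.5 permil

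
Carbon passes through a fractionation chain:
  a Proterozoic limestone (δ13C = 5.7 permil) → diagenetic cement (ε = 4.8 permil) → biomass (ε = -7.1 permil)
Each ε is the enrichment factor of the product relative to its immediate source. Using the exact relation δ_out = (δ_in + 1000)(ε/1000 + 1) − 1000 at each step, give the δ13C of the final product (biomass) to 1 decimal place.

3.4 permil

step 1: δ = (5.70 + 1000)·(4.8/1000 + 1) − 1000 = 10.53 permil
step 2: δ = (10.53 + 1000)·(-7.1/1000 + 1) − 1000 = 3.35 permil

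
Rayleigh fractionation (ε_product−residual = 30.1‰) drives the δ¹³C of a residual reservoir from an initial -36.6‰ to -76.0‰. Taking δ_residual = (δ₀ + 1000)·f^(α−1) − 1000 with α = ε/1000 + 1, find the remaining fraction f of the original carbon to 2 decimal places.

α − 1 = ε/1000 = 0.0301
(δ_res + 1000)/(δ₀ + 1000) = (-76.0 + 1000)/(-36.6 + 1000) = 924.0/963.4 = 0.959103
f = 0.959103^(1/0.0301) = exp(ln(0.959103)/0.0301) = exp(-0.04176/0.0301)
f = exp(-1.3873) = 0.2498

0.25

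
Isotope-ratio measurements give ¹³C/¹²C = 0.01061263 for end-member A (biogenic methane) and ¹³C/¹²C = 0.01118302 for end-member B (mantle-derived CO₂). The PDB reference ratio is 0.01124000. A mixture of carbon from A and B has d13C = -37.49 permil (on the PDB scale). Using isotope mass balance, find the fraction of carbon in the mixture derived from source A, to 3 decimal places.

δ_A = (0.01061263/0.01124000 − 1)×1000 = (0.944184 − 1)×1000 = -55.816 permil
δ_B = (0.01118302/0.01124000 − 1)×1000 = (0.994931 − 1)×1000 = -5.069 permil
f_A = (δ_mix − δ_B)/(δ_A − δ_B) = (-37.49 − (-5.069))/(-55.816 − (-5.069))
f_A = -32.421 / -50.746 = 0.6389

0.639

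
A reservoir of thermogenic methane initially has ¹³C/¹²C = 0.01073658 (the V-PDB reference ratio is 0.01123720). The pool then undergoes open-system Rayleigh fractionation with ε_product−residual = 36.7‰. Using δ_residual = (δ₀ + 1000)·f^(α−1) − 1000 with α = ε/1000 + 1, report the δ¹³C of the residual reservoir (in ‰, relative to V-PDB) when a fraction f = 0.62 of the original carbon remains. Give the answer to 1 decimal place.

-61.2‰

δ₀ = (0.01073658/0.01123720 − 1)×1000 = (0.955450 − 1)×1000 = -44.550‰
α − 1 = ε/1000 = 0.0367
f^(α−1) = 0.62^(0.0367) = 0.982609
δ_res = (-44.550 + 1000) × 0.982609 − 1000 = 938.834 − 1000 = -61.17‰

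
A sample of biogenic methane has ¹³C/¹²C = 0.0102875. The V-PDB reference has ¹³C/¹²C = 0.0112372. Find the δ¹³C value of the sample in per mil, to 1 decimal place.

δ¹³C = (R_sample / R_standard − 1) × 1000
R_sample / R_standard = 0.0102875 / 0.0112372 = 0.915486
δ¹³C = (0.915486 − 1) × 1000 = -84.51 per mil

-84.5 per mil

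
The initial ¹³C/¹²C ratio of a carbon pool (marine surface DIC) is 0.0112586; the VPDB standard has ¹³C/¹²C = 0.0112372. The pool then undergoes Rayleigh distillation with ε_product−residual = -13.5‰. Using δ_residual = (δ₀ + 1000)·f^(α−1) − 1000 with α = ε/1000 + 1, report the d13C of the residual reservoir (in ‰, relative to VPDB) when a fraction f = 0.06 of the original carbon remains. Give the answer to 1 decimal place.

40.7‰

δ₀ = (0.0112586/0.0112372 − 1)×1000 = (1.001904 − 1)×1000 = 1.904‰
α − 1 = ε/1000 = -0.0135
f^(α−1) = 0.06^(-0.0135) = 1.038712
δ_res = (1.904 + 1000) × 1.038712 − 1000 = 1040.690 − 1000 = 40.69‰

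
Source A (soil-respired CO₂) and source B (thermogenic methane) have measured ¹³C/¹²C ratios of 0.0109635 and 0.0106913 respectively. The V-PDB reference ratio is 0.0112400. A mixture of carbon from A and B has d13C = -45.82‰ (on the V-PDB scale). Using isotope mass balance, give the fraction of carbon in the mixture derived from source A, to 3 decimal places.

0.124

δ_A = (0.0109635/0.0112400 − 1)×1000 = (0.975400 − 1)×1000 = -24.600‰
δ_B = (0.0106913/0.0112400 − 1)×1000 = (0.951183 − 1)×1000 = -48.817‰
f_A = (δ_mix − δ_B)/(δ_A − δ_B) = (-45.82 − (-48.817))/(-24.600 − (-48.817))
f_A = 2.997 / 24.217 = 0.1237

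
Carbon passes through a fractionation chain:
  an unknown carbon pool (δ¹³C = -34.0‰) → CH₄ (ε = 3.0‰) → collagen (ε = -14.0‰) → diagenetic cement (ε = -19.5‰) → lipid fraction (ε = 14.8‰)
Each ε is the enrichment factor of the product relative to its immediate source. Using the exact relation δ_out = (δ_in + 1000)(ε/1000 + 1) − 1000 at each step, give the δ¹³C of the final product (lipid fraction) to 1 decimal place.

-49.4‰

step 1: δ = (-34.00 + 1000)·(3.0/1000 + 1) − 1000 = -31.10‰
step 2: δ = (-31.10 + 1000)·(-14.0/1000 + 1) − 1000 = -44.67‰
step 3: δ = (-44.67 + 1000)·(-19.5/1000 + 1) − 1000 = -63.30‰
step 4: δ = (-63.30 + 1000)·(14.8/1000 + 1) − 1000 = -49.43‰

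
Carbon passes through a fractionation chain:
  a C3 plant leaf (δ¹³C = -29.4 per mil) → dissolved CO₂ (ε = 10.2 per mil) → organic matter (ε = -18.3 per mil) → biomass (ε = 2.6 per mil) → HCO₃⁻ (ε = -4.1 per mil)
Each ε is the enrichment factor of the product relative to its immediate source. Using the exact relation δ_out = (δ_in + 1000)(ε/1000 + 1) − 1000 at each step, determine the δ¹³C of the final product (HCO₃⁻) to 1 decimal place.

-38.9 per mil

step 1: δ = (-29.40 + 1000)·(10.2/1000 + 1) − 1000 = -19.50 per mil
step 2: δ = (-19.50 + 1000)·(-18.3/1000 + 1) − 1000 = -37.44 per mil
step 3: δ = (-37.44 + 1000)·(2.6/1000 + 1) − 1000 = -34.94 per mil
step 4: δ = (-34.94 + 1000)·(-4.1/1000 + 1) − 1000 = -38.90 per mil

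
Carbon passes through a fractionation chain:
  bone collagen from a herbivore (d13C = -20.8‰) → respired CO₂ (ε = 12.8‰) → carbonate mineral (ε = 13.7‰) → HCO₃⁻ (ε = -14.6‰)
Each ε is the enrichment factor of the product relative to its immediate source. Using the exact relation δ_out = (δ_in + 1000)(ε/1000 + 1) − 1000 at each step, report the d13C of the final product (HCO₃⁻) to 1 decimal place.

step 1: δ = (-20.80 + 1000)·(12.8/1000 + 1) − 1000 = -8.27‰
step 2: δ = (-8.27 + 1000)·(13.7/1000 + 1) − 1000 = 5.32‰
step 3: δ = (5.32 + 1000)·(-14.6/1000 + 1) − 1000 = -9.36‰

-9.4‰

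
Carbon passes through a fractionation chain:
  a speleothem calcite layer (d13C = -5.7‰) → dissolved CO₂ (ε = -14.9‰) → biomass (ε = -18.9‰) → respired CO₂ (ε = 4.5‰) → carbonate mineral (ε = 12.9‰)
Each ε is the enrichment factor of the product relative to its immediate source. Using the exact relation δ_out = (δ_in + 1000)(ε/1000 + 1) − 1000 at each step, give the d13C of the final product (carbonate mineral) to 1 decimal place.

-22.3‰

step 1: δ = (-5.70 + 1000)·(-14.9/1000 + 1) − 1000 = -20.52‰
step 2: δ = (-20.52 + 1000)·(-18.9/1000 + 1) − 1000 = -39.03‰
step 3: δ = (-39.03 + 1000)·(4.5/1000 + 1) − 1000 = -34.70‰
step 4: δ = (-34.70 + 1000)·(12.9/1000 + 1) − 1000 = -22.25‰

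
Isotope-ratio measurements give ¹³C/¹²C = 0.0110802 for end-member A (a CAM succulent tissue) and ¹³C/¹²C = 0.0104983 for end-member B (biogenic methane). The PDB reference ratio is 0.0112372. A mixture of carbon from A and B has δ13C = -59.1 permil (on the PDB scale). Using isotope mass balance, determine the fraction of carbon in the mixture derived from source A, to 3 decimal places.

0.129

δ_A = (0.0110802/0.0112372 − 1)×1000 = (0.986029 − 1)×1000 = -13.971 permil
δ_B = (0.0104983/0.0112372 − 1)×1000 = (0.934245 − 1)×1000 = -65.755 permil
f_A = (δ_mix − δ_B)/(δ_A − δ_B) = (-59.1 − (-65.755))/(-13.971 − (-65.755))
f_A = 6.655 / 51.783 = 0.1285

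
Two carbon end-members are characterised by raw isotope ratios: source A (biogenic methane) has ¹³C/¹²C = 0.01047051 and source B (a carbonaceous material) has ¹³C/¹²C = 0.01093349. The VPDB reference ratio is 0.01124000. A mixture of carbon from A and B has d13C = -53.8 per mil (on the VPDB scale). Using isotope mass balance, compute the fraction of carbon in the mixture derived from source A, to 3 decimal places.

0.644

δ_A = (0.01047051/0.01124000 − 1)×1000 = (0.931540 − 1)×1000 = -68.460 per mil
δ_B = (0.01093349/0.01124000 − 1)×1000 = (0.972730 − 1)×1000 = -27.270 per mil
f_A = (δ_mix − δ_B)/(δ_A − δ_B) = (-53.8 − (-27.270))/(-68.460 − (-27.270))
f_A = -26.530 / -41.190 = 0.6441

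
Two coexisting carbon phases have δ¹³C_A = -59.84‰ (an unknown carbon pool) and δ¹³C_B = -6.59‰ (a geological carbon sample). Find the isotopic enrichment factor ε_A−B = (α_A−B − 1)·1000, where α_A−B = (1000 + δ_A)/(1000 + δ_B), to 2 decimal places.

-53.60‰

α_A−B = (1000 + -59.84) / (1000 + -6.59) = 940.16 / 993.41 = 0.946397
ε_A−B = (0.946397 − 1) × 1000 = -53.603‰
(The approximation ε ≈ δ_A − δ_B would give -53.25‰.)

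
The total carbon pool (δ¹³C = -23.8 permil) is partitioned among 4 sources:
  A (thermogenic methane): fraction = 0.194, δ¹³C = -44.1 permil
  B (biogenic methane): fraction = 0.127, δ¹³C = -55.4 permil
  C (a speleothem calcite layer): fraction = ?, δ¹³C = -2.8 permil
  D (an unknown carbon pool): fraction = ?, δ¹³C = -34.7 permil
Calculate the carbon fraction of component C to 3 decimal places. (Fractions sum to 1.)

0.481

Let f_C and f_D be the unknown fractions; fractions sum to 1 so f_C + f_D = 0.679.
Mass balance: Σ fᵢ·δᵢ = δ_bulk ⇒ f_C·(-2.8) + f_D·(-34.7) = -23.8 − (-15.591) = -8.209
Substitute f_D = 0.679 − f_C:
f_C·(-2.8 − -34.7) = -8.209 − 0.679×(-34.7) = 15.353
f_C = 15.353 / 31.9 = 0.4813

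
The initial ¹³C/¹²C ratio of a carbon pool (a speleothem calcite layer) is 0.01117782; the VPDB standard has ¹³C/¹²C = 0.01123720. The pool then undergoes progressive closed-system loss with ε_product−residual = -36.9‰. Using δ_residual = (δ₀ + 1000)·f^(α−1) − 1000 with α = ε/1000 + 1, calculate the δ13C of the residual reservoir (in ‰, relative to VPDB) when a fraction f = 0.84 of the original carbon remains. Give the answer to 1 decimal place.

δ₀ = (0.01117782/0.01123720 − 1)×1000 = (0.994716 − 1)×1000 = -5.284‰
α − 1 = ε/1000 = -0.0369
f^(α−1) = 0.84^(-0.0369) = 1.006454
δ_res = (-5.284 + 1000) × 1.006454 − 1000 = 1001.136 − 1000 = 1.14‰

1.1‰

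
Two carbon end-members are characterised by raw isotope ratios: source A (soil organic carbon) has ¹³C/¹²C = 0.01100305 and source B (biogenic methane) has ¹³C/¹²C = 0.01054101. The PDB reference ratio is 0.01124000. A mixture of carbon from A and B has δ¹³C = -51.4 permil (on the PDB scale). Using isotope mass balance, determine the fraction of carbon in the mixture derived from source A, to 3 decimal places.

δ_A = (0.01100305/0.01124000 − 1)×1000 = (0.978919 − 1)×1000 = -21.081 permil
δ_B = (0.01054101/0.01124000 − 1)×1000 = (0.937812 − 1)×1000 = -62.188 permil
f_A = (δ_mix − δ_B)/(δ_A − δ_B) = (-51.4 − (-62.188))/(-21.081 − (-62.188))
f_A = 10.788 / 41.107 = 0.2624

0.262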